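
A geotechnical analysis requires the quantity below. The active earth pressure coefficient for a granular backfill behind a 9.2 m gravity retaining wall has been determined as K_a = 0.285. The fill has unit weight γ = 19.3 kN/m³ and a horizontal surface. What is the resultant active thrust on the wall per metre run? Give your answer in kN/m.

P = ½ K_a γ H² = 0.5 × 0.285 × 19.3 × 9.2² = 232.8 kN/m.

233 kN/m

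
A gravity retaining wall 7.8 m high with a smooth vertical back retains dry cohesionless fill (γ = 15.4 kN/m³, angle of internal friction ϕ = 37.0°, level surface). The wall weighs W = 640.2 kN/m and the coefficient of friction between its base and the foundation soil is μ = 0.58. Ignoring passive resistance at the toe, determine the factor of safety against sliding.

3.19

K_a = tan²(45° − 37.0°/2) = 0.2486.
P_a = ½K_aγH² = 0.5×0.2486×15.4×7.8² = 116.5 kN/m, acting at H/3 = 2.600 m above the base.
FS_sliding = μW / P_a = 0.58×640.2 / 116.5 = 3.189.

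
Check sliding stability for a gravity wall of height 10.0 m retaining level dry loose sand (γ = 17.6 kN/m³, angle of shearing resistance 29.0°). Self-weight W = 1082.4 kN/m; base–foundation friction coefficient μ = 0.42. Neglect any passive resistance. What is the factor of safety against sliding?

K_a = tan²(45° − 29.0°/2) = 0.3470.
P_a = ½K_aγH² = 0.5×0.3470×17.6×10.0² = 305.3 kN/m, acting at H/3 = 3.333 m above the base.
FS_sliding = μW / P_a = 0.42×1082.4 / 305.3 = 1.489.

1.49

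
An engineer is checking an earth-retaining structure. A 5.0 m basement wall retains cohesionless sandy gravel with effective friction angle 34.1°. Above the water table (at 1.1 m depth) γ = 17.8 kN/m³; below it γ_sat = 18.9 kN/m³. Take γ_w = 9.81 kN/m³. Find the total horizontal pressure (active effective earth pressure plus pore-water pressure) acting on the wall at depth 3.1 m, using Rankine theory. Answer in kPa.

30.3 kPa

K_a = (1 − sin φ)/(1 + sin φ) = 0.2815.
γ' = 18.9 − 9.81 = 9.090 kN/m³.
Effective vertical stress at 3.1 m: σ'_v = 17.8×1.1 + 9.090×2.00 = 37.76 kPa.
σ'_h = K_a σ'_v = 0.2815 × 37.76 = 10.63 kPa; u = γ_w × 2.00 = 19.62 kPa.
Total σ_h = 10.63 + 19.62 = 30.25 kPa.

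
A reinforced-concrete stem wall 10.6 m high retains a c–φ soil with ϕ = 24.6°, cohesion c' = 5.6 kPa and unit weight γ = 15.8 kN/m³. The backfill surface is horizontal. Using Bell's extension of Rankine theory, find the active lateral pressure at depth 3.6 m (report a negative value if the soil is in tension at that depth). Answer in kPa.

16.3 kPa

K_a = (1 − sin φ)/(1 + sin φ) = 0.4121.
σ_a = K_a γ z − 2c√K_a = 0.4121×15.8×3.6 − 2×5.6×0.6420 = 16.25 kPa.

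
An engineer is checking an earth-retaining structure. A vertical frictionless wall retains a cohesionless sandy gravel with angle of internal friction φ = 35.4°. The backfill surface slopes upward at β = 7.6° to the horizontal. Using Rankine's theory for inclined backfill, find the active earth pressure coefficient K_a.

K_a = cos β · (cos β − √(cos²β − cos²φ)) / (cos β + √(cos²β − cos²φ)).
cos β = 0.9912, cos φ = 0.8151, √(cos²β − cos²φ) = 0.5640.
K_a = 0.9912 × (0.9912 − 0.5640)/(0.9912 + 0.5640) = 0.2723.

0.272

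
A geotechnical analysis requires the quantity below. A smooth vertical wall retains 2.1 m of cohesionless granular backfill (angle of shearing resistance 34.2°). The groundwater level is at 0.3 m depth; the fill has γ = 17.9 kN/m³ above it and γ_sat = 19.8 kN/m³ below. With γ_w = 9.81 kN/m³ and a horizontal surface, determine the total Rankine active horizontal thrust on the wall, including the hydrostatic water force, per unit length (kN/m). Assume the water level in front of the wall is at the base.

K_a = tan²(45° − φ/2) = 0.2803.
γ' = 19.8 − 9.81 = 9.990 kN/m³. Depth below WT = 1.8 m.
σ'_h at WT = K_a γ d_w = 1.505 kPa; at base = 1.505 + K_a γ' × 1.8 = 6.547 kPa.
P₁ (0–0.3 m) = ½×1.505×0.3 = 0.2258. P₂ (0.3–2.1 m) = ½(1.505+6.547)×1.8 = 7.247.
P_w = ½ γ_w h₂² = 0.5×9.81×1.8² = 15.89. Total = 0.2258+7.247+15.89 = 23.36 kN/m.

23.4 kN/m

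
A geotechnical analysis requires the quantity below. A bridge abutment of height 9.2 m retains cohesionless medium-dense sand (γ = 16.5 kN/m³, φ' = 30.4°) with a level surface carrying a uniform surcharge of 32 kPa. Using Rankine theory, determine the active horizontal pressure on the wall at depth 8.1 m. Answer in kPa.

54.3 kPa

K_a = (1 − sin φ)/(1 + sin φ) = 0.3280.
σ_v = γz + q = 16.5 × 8.1 + 32 = 165.7 kPa.
σ_h = K_a σ_v = 0.3280 × 165.7 = 54.33 kPa.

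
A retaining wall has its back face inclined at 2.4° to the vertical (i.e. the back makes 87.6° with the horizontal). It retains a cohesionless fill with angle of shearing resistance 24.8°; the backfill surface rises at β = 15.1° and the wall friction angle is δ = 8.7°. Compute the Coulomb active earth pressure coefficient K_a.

K_a = sin²(α+φ) / [sin²α · sin(α−δ) · (1 + √{sin(φ+δ)sin(φ−β) / (sin(α−δ)sin(α+β))})²].
With α = 87.6°, φ = 24.8°, δ = 8.7°, β = 15.1°: K_a = 0.5072.

0.507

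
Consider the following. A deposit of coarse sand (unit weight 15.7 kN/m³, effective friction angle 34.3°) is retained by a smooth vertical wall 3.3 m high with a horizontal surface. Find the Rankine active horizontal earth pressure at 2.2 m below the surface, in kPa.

9.64 kPa

K_a = (1 − sin φ)/(1 + sin φ) = 0.2792.
σ_h = K_a γ z = 0.2792 × 15.7 × 2.2 = 9.642 kPa.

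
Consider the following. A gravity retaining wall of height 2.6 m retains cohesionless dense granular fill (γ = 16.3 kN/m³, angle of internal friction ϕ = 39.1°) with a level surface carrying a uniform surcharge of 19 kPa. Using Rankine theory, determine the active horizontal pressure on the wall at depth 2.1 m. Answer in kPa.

K_a = (1 − sin φ)/(1 + sin φ) = 0.2265.
σ_v = γz + q = 16.3 × 2.1 + 19 = 53.23 kPa.
σ_h = K_a σ_v = 0.2265 × 53.23 = 12.06 kPa.

12.1 kPa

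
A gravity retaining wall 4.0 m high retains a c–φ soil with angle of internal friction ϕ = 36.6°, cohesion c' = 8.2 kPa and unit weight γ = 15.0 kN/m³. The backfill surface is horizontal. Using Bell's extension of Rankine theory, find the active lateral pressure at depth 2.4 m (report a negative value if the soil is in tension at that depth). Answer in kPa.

K_a = (1 − sin φ)/(1 + sin φ) = 0.2530.
σ_a = K_a γ z − 2c√K_a = 0.2530×15.0×2.4 − 2×8.2×0.5029 = 0.8581 kPa.

0.858 kPa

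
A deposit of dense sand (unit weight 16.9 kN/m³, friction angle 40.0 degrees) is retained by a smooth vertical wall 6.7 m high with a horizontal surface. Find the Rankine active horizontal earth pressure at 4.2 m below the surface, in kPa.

15.4 kPa

K_a = (1 − sin φ)/(1 + sin φ) = 0.2174.
σ_h = K_a γ z = 0.2174 × 16.9 × 4.2 = 15.43 kPa.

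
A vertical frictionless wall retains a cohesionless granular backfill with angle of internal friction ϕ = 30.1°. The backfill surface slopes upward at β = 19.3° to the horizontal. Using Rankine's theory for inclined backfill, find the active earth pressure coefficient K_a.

0.405

K_a = cos β · (cos β − √(cos²β − cos²φ)) / (cos β + √(cos²β − cos²φ)).
cos β = 0.9438, cos φ = 0.8652, √(cos²β − cos²φ) = 0.3772.
K_a = 0.9438 × (0.9438 − 0.3772)/(0.9438 + 0.3772) = 0.4048.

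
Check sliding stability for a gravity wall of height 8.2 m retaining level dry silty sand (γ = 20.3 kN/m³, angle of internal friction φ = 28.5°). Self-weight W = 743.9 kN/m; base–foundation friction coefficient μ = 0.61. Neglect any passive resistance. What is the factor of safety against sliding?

K_a = tan²(45° − 28.5°/2) = 0.3540.
P_a = ½K_aγH² = 0.5×0.3540×20.3×8.2² = 241.6 kN/m, acting at H/3 = 2.733 m above the base.
FS_sliding = μW / P_a = 0.61×743.9 / 241.6 = 1.878.

1.88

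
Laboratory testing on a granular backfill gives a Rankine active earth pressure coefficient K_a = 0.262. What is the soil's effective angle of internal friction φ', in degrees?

K_a = tan²(45° − φ/2) ⇒ 45° − φ/2 = arctan(√0.262) = 27.11°.
φ = 2(45° − 27.11°) = 35.79°.

35.8°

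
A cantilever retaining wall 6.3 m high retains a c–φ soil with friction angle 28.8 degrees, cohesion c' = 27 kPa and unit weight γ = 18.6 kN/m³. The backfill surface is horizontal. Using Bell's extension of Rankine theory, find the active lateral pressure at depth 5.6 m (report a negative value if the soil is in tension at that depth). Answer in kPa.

K_a = (1 − sin φ)/(1 + sin φ) = 0.3498.
σ_a = K_a γ z − 2c√K_a = 0.3498×18.6×5.6 − 2×27×0.5914 = 4.495 kPa.

4.49 kPa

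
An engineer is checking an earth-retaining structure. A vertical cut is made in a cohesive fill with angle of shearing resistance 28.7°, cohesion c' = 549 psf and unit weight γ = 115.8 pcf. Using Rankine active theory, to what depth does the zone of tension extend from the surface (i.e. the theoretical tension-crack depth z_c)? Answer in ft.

K_a = tan²(45° − 28.7°/2) = 0.3511; √K_a = 0.5926.
The active pressure is zero where K_a γ z = 2c√K_a, so z_c = 2c/(γ√K_a) = 2×549/(115.8×0.5926) = 16.00 ft.

16.0 ft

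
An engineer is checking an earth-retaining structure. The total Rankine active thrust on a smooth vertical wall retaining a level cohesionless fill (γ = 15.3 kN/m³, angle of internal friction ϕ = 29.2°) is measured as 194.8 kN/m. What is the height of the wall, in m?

K_a = 0.3442. P_a = ½ K_a γ H² ⇒ H = √(2P_a/(K_a γ)).
H = √(2×194.8/(0.3442×15.3)) = 8.601 m.

8.60 m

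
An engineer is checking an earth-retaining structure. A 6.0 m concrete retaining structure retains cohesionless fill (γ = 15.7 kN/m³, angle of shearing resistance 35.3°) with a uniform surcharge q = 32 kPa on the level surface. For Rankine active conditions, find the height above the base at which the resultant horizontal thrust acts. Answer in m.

K_a = 0.2675.
Triangular part P₁ = ½K_aγH² = 75.61 at H/3 = 2.000 m; rectangular part P₂ = K_a q H = 51.37 at H/2 = 3.000 m.
ȳ = (P₁·2.000 + P₂·3.000)/(P₁+P₂) = 2.405 m.

2.40 m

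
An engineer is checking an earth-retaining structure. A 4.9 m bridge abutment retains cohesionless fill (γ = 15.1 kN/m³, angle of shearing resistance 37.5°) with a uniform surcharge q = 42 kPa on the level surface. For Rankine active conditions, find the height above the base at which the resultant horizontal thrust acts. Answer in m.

2.07 m

K_a = 0.2432.
Triangular part P₁ = ½K_aγH² = 44.08 at H/3 = 1.633 m; rectangular part P₂ = K_a q H = 50.05 at H/2 = 2.450 m.
ȳ = (P₁·1.633 + P₂·2.450)/(P₁+P₂) = 2.068 m.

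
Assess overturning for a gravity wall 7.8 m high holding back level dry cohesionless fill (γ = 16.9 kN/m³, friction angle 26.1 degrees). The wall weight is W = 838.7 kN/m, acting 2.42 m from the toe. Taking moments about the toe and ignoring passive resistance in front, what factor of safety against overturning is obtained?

K_a = tan²(45° − 26.1°/2) = 0.3889.
P_a = ½K_aγH² = 0.5×0.3889×16.9×7.8² = 200.0 kN/m, acting at H/3 = 2.600 m above the base.
Overturning moment M_o = P_a × H/3 = 200.0 × 2.600 = 519.9.
Resisting moment M_r = W × 2.42 = 838.7 × 2.42 = 2030.
FS_overturning = M_r/M_o = 2030/519.9 = 3.904.

3.90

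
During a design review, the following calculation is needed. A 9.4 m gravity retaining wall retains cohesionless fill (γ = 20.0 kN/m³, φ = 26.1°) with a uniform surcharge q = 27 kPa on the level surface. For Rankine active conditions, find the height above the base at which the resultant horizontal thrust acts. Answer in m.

3.48 m

K_a = 0.3889.
Triangular part P₁ = ½K_aγH² = 343.7 at H/3 = 3.133 m; rectangular part P₂ = K_a q H = 98.71 at H/2 = 4.700 m.
ȳ = (P₁·3.133 + P₂·4.700)/(P₁+P₂) = 3.483 m.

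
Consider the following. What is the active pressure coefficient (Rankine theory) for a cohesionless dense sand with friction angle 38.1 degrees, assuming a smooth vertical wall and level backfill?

K_a = tan²(45° − φ/2) = tan²(25.95°) = 0.2368.

0.237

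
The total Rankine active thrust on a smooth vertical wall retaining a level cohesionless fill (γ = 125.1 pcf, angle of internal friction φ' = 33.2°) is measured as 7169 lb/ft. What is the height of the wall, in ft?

K_a = 0.2924. P_a = ½ K_a γ H² ⇒ H = √(2P_a/(K_a γ)).
H = √(2×7169/(0.2924×125.1)) = 19.80 ft.

19.8 ft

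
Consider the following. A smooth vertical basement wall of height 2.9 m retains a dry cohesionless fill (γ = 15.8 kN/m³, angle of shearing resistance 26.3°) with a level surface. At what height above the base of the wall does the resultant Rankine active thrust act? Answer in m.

0.967 m

K_a = 0.3859.
The pressure distribution is triangular, so the resultant acts at H/3 above the base = 2.9/3 = 0.9667 m.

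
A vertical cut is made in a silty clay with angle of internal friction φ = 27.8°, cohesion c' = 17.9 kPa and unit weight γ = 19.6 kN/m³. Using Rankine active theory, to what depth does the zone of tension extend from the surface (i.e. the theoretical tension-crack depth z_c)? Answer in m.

K_a = tan²(45° − 27.8°/2) = 0.3639; √K_a = 0.6032.
The active pressure is zero where K_a γ z = 2c√K_a, so z_c = 2c/(γ√K_a) = 2×17.9/(19.6×0.6032) = 3.028 m.

3.03 m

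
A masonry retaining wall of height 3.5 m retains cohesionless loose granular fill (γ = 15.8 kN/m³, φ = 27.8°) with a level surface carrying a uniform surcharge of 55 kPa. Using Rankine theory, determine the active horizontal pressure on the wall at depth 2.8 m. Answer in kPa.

36.1 kPa

K_a = (1 − sin φ)/(1 + sin φ) = 0.3639.
σ_v = γz + q = 15.8 × 2.8 + 55 = 99.24 kPa.
σ_h = K_a σ_v = 0.3639 × 99.24 = 36.11 kPa.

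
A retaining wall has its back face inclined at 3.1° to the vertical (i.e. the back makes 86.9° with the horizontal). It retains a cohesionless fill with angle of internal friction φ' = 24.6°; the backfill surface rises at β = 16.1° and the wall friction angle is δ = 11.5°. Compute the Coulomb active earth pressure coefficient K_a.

K_a = sin²(α+φ) / [sin²α · sin(α−δ) · (1 + √{sin(φ+δ)sin(φ−β) / (sin(α−δ)sin(α+β))})²].
With α = 86.9°, φ = 24.6°, δ = 11.5°, β = 16.1°: K_a = 0.5277.

0.528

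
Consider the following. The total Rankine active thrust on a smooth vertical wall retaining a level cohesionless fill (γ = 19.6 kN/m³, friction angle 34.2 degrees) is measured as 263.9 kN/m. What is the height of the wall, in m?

9.80 m

K_a = 0.2803. P_a = ½ K_a γ H² ⇒ H = √(2P_a/(K_a γ)).
H = √(2×263.9/(0.2803×19.6)) = 9.801 m.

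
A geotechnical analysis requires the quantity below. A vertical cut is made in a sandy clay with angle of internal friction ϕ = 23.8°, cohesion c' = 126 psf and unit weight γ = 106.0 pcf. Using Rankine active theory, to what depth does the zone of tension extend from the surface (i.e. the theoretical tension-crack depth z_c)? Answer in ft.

K_a = tan²(45° − 23.8°/2) = 0.4250; √K_a = 0.6519.
The active pressure is zero where K_a γ z = 2c√K_a, so z_c = 2c/(γ√K_a) = 2×126/(106.0×0.6519) = 3.647 ft.

3.65 ft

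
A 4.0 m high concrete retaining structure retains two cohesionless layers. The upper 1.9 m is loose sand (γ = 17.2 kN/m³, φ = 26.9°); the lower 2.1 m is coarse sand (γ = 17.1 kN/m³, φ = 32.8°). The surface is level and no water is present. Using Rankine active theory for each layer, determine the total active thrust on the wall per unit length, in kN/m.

43.3 kN/m

K_a1 = tan²(45°−26.9°/2) = 0.3770; K_a2 = tan²(45°−32.8°/2) = 0.2973.
Layer 1: σ at base = K_a1 γ₁ h₁ = 12.32 kPa; P₁ = ½×12.32×1.9 = 11.70.
Layer 2: σ_v at top = γ₁h₁ = 32.68; σ_h top = K_a2×32.68 = 9.715; σ_h base = K_a2×(32.68+17.1×2.1) = 20.39.
P₂ = ½(9.715+20.39)×2.1 = 31.61. Total P_a = 11.70+31.61 = 43.31 kN/m.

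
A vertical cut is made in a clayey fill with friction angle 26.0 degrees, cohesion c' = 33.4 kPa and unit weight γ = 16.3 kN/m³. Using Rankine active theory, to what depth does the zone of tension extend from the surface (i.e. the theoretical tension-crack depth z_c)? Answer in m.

6.56 m

K_a = tan²(45° − 26.0°/2) = 0.3905; √K_a = 0.6249.
The active pressure is zero where K_a γ z = 2c√K_a, so z_c = 2c/(γ√K_a) = 2×33.4/(16.3×0.6249) = 6.558 m.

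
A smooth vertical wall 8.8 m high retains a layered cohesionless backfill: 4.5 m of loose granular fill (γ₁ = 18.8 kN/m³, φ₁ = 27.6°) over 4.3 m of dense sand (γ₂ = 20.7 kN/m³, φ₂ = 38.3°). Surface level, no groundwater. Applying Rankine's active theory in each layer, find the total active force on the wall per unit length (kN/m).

200 kN/m

K_a1 = tan²(45°−27.6°/2) = 0.3668; K_a2 = tan²(45°−38.3°/2) = 0.2347.
Layer 1: σ at base = K_a1 γ₁ h₁ = 31.03 kPa; P₁ = ½×31.03×4.5 = 69.82.
Layer 2: σ_v at top = γ₁h₁ = 84.60; σ_h top = K_a2×84.60 = 19.86; σ_h base = K_a2×(84.60+20.7×4.3) = 40.75.
P₂ = ½(19.86+40.75)×4.3 = 130.3. Total P_a = 69.82+130.3 = 200.1 kN/m.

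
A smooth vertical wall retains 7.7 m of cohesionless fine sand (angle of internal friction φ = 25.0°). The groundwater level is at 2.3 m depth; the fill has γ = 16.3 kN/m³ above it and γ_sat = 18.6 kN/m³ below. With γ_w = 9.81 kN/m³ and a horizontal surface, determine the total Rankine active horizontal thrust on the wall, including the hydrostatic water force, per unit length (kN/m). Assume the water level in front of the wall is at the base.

K_a = tan²(45° − φ/2) = 0.4059.
γ' = 18.6 − 9.81 = 8.790 kN/m³. Depth below WT = 5.4 m.
σ'_h at WT = K_a γ d_w = 15.22 kPa; at base = 15.22 + K_a γ' × 5.4 = 34.48 kPa.
P₁ (0–2.3 m) = ½×15.22×2.3 = 17.50. P₂ (2.3–7.7 m) = ½(15.22+34.48)×5.4 = 134.2.
P_w = ½ γ_w h₂² = 0.5×9.81×5.4² = 143.0. Total = 17.50+134.2+143.0 = 294.7 kN/m.

295 kN/m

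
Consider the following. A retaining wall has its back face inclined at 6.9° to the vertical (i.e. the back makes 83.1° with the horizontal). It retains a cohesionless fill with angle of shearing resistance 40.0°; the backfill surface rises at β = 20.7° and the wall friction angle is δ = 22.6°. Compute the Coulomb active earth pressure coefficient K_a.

K_a = sin²(α+φ) / [sin²α · sin(α−δ) · (1 + √{sin(φ+δ)sin(φ−β) / (sin(α−δ)sin(α+β))})²].
With α = 83.1°, φ = 40.0°, δ = 22.6°, β = 20.7°: K_a = 0.3239.

0.324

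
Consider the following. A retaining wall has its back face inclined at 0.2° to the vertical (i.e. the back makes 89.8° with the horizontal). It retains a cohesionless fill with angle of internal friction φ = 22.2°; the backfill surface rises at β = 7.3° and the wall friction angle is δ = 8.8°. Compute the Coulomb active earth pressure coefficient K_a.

K_a = sin²(α+φ) / [sin²α · sin(α−δ) · (1 + √{sin(φ+δ)sin(φ−β) / (sin(α−δ)sin(α+β))})²].
With α = 89.8°, φ = 22.2°, δ = 8.8°, β = 7.3°: K_a = 0.4654.

0.465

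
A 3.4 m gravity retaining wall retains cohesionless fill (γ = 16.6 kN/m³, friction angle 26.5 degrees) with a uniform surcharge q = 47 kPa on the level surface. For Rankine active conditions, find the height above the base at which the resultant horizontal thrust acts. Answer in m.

K_a = 0.3829.
Triangular part P₁ = ½K_aγH² = 36.74 at H/3 = 1.133 m; rectangular part P₂ = K_a q H = 61.19 at H/2 = 1.700 m.
ȳ = (P₁·1.133 + P₂·1.700)/(P₁+P₂) = 1.487 m.

1.49 m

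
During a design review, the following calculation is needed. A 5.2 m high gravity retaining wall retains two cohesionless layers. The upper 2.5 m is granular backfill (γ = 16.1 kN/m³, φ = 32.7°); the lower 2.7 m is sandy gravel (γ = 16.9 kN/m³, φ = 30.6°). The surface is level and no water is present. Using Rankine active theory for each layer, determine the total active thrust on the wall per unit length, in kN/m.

70.4 kN/m

K_a1 = tan²(45°−32.7°/2) = 0.2985; K_a2 = tan²(45°−30.6°/2) = 0.3253.
Layer 1: σ at base = K_a1 γ₁ h₁ = 12.01 kPa; P₁ = ½×12.01×2.5 = 15.02.
Layer 2: σ_v at top = γ₁h₁ = 40.25; σ_h top = K_a2×40.25 = 13.10; σ_h base = K_a2×(40.25+16.9×2.7) = 27.94.
P₂ = ½(13.10+27.94)×2.7 = 55.40. Total P_a = 15.02+55.40 = 70.42 kN/m.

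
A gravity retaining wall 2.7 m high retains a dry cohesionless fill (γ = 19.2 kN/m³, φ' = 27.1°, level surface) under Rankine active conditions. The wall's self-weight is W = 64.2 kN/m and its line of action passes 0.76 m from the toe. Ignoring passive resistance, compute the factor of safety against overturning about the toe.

2.07

K_a = tan²(45° − 27.1°/2) = 0.3741.
P_a = ½K_aγH² = 0.5×0.3741×19.2×2.7² = 26.18 kN/m, acting at H/3 = 0.9000 m above the base.
Overturning moment M_o = P_a × H/3 = 26.18 × 0.9000 = 23.56.
Resisting moment M_r = W × 0.76 = 64.2 × 0.76 = 48.79.
FS_overturning = M_r/M_o = 48.79/23.56 = 2.071.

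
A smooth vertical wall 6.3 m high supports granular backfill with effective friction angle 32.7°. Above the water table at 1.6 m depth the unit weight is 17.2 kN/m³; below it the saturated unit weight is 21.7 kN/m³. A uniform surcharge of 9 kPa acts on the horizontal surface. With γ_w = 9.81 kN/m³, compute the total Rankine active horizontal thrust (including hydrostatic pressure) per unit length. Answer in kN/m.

210 kN/m

K_a = tan²(45° − φ/2) = 0.2985.
γ' = 21.7 − 9.81 = 11.89 kN/m³. h₂ = H − d_w = 4.7 m.
σ'_h: at surface K_a·q = 2.686; at WT K_a(q+γd_w) = 10.90; at base K_a(q+γd_w+γ'h₂) = 27.58 kPa.
P₁ = ½(2.686+10.90)×1.6 = 10.87; P₂ = ½(10.90+27.58)×4.7 = 90.44; P_w = ½γ_w h₂² = 108.4.
Total = 10.87+90.44+108.4 = 209.7 kN/m.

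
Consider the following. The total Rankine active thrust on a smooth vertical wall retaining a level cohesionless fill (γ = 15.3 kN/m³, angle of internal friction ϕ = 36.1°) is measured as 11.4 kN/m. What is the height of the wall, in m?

2.40 m

K_a = 0.2585. P_a = ½ K_a γ H² ⇒ H = √(2P_a/(K_a γ)).
H = √(2×11.4/(0.2585×15.3)) = 2.401 m.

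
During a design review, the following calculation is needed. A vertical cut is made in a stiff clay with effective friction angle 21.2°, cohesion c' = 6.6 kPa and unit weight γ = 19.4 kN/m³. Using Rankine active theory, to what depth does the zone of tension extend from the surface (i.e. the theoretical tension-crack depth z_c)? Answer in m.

K_a = tan²(45° − 21.2°/2) = 0.4688; √K_a = 0.6847.
The active pressure is zero where K_a γ z = 2c√K_a, so z_c = 2c/(γ√K_a) = 2×6.6/(19.4×0.6847) = 0.9937 m.

0.994 m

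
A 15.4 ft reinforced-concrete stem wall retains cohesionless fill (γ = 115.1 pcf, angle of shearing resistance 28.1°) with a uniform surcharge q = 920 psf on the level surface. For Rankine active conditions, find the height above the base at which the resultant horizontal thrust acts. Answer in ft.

K_a = 0.3596.
Triangular part P₁ = ½K_aγH² = 4908 at H/3 = 5.133 ft; rectangular part P₂ = K_a q H = 5095 at H/2 = 7.700 ft.
ȳ = (P₁·5.133 + P₂·7.700)/(P₁+P₂) = 6.441 ft.

6.44 ft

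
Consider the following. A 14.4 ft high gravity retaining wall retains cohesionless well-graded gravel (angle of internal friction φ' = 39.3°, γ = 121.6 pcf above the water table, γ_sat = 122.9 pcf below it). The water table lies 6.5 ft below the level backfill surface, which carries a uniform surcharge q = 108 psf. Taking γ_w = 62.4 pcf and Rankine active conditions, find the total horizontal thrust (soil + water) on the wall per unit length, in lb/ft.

K_a = tan²(45° − φ/2) = 0.2245.
γ' = 122.9 − 62.4 = 60.50 pcf. h₂ = H − d_w = 7.9 ft.
σ'_h: at surface K_a·q = 24.24; at WT K_a(q+γd_w) = 201.6; at base K_a(q+γd_w+γ'h₂) = 308.9 psf.
P₁ = ½(24.24+201.6)×6.5 = 734.1; P₂ = ½(201.6+308.9)×7.9 = 2017; P_w = ½γ_w h₂² = 1947.
Total = 734.1+2017+1947 = 4698 lb/ft.

4700 lb/ft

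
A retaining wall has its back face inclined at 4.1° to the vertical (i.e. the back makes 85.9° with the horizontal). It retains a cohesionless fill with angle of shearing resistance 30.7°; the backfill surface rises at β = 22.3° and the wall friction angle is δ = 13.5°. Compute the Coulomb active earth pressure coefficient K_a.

K_a = sin²(α+φ) / [sin²α · sin(α−δ) · (1 + √{sin(φ+δ)sin(φ−β) / (sin(α−δ)sin(α+β))})²].
With α = 85.9°, φ = 30.7°, δ = 13.5°, β = 22.3°: K_a = 0.4728.

0.473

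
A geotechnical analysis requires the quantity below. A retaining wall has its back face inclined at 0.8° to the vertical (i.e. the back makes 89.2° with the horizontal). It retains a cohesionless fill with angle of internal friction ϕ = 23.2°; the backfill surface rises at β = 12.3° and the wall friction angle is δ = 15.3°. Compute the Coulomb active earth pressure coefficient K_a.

K_a = sin²(α+φ) / [sin²α · sin(α−δ) · (1 + √{sin(φ+δ)sin(φ−β) / (sin(α−δ)sin(α+β))})²].
With α = 89.2°, φ = 23.2°, δ = 15.3°, β = 12.3°: K_a = 0.4857.

0.486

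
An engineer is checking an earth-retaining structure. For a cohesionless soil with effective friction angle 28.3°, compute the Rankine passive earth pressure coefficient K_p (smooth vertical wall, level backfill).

K_p = (1 + sin φ)/(1 − sin φ) = tan²(45° + 28.3°/2) = 2.803.

2.80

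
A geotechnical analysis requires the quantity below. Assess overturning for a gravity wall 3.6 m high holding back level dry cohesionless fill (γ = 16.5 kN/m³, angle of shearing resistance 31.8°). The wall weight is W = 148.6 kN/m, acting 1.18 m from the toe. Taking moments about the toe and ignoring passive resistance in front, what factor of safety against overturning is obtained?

4.41

K_a = tan²(45° − 31.8°/2) = 0.3098.
P_a = ½K_aγH² = 0.5×0.3098×16.5×3.6² = 33.12 kN/m, acting at H/3 = 1.200 m above the base.
Overturning moment M_o = P_a × H/3 = 33.12 × 1.200 = 39.75.
Resisting moment M_r = W × 1.18 = 148.6 × 1.18 = 175.3.
FS_overturning = M_r/M_o = 175.3/39.75 = 4.411.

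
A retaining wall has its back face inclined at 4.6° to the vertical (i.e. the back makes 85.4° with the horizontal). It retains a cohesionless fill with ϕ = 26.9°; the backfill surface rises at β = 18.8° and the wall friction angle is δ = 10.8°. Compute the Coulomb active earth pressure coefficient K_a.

0.526

K_a = sin²(α+φ) / [sin²α · sin(α−δ) · (1 + √{sin(φ+δ)sin(φ−β) / (sin(α−δ)sin(α+β))})²].
With α = 85.4°, φ = 26.9°, δ = 10.8°, β = 18.8°: K_a = 0.5258.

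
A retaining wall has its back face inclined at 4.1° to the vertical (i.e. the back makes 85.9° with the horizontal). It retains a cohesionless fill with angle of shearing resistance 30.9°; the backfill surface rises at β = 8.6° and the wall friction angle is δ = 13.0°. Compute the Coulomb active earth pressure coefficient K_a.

0.360

K_a = sin²(α+φ) / [sin²α · sin(α−δ) · (1 + √{sin(φ+δ)sin(φ−β) / (sin(α−δ)sin(α+β))})²].
With α = 85.9°, φ = 30.9°, δ = 13.0°, β = 8.6°: K_a = 0.3600.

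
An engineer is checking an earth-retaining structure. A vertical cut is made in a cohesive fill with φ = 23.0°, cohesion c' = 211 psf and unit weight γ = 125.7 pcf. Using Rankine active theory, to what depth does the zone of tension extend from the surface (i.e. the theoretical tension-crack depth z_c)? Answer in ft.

K_a = tan²(45° − 23.0°/2) = 0.4381; √K_a = 0.6619.
The active pressure is zero where K_a γ z = 2c√K_a, so z_c = 2c/(γ√K_a) = 2×211/(125.7×0.6619) = 5.072 ft.

5.07 ft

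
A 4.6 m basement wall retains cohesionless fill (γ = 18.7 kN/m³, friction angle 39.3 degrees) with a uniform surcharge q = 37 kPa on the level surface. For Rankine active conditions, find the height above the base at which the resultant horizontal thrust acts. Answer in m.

1.89 m

K_a = 0.2245.
Triangular part P₁ = ½K_aγH² = 44.41 at H/3 = 1.533 m; rectangular part P₂ = K_a q H = 38.20 at H/2 = 2.300 m.
ȳ = (P₁·1.533 + P₂·2.300)/(P₁+P₂) = 1.888 m.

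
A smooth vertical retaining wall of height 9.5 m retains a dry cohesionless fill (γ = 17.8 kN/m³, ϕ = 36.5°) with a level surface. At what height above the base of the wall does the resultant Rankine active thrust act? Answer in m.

3.17 m

K_a = 0.2541.
The pressure distribution is triangular, so the resultant acts at H/3 above the base = 9.5/3 = 3.167 m.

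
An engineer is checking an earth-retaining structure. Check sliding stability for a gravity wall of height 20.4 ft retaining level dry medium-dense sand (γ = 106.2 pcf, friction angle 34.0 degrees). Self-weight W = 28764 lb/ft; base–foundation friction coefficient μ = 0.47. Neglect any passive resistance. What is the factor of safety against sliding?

2.16

K_a = tan²(45° − 34.0°/2) = 0.2827.
P_a = ½K_aγH² = 0.5×0.2827×106.2×20.4² = 6247 lb/ft, acting at H/3 = 6.800 ft above the base.
FS_sliding = μW / P_a = 0.47×28764 / 6247 = 2.164.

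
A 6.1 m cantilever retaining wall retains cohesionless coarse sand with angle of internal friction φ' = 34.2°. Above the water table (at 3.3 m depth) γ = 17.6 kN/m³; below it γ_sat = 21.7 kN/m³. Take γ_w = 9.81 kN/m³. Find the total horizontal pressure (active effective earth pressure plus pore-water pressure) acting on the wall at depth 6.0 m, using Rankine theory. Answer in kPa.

51.8 kPa

K_a = (1 − sin φ)/(1 + sin φ) = 0.2803.
γ' = 21.7 − 9.81 = 11.89 kN/m³.
Effective vertical stress at 6.0 m: σ'_v = 17.6×3.3 + 11.89×2.70 = 90.18 kPa.
σ'_h = K_a σ'_v = 0.2803 × 90.18 = 25.28 kPa; u = γ_w × 2.70 = 26.49 kPa.
Total σ_h = 25.28 + 26.49 = 51.77 kPa.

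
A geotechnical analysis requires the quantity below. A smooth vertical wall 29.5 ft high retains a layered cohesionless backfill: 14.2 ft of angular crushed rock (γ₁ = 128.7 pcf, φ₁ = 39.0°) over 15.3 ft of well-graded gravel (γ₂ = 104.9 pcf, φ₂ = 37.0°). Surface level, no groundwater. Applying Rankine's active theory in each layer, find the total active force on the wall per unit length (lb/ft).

K_a1 = tan²(45°−39.0°/2) = 0.2275; K_a2 = tan²(45°−37.0°/2) = 0.2486.
Layer 1: σ at base = K_a1 γ₁ h₁ = 415.8 psf; P₁ = ½×415.8×14.2 = 2952.
Layer 2: σ_v at top = γ₁h₁ = 1828; σ_h top = K_a2×1828 = 454.3; σ_h base = K_a2×(1828+104.9×15.3) = 853.3.
P₂ = ½(454.3+853.3)×15.3 = 10000. Total P_a = 2952+10000 = 12950 lb/ft.

13000 lb/ft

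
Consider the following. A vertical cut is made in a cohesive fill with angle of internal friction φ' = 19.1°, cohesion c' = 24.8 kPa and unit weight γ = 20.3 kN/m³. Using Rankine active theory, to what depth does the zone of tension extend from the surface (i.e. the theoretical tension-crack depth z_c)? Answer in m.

3.43 m

K_a = tan²(45° − 19.1°/2) = 0.5069; √K_a = 0.7120.
The active pressure is zero where K_a γ z = 2c√K_a, so z_c = 2c/(γ√K_a) = 2×24.8/(20.3×0.7120) = 3.432 m.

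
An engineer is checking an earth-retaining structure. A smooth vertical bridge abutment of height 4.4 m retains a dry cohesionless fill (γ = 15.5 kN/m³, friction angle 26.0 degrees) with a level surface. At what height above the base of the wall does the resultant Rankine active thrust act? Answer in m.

K_a = 0.3905.
The pressure distribution is triangular, so the resultant acts at H/3 above the base = 4.4/3 = 1.467 m.

1.47 m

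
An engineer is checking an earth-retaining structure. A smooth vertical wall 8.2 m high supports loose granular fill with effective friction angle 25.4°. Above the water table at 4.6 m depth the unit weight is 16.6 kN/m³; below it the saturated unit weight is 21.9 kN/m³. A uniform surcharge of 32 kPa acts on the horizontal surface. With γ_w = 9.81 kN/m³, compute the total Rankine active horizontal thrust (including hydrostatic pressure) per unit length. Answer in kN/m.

K_a = tan²(45° − φ/2) = 0.3996.
γ' = 21.9 − 9.81 = 12.09 kN/m³. h₂ = H − d_w = 3.6 m.
σ'_h: at surface K_a·q = 12.79; at WT K_a(q+γd_w) = 43.31; at base K_a(q+γd_w+γ'h₂) = 60.70 kPa.
P₁ = ½(12.79+43.31)×4.6 = 129.0; P₂ = ½(43.31+60.70)×3.6 = 187.2; P_w = ½γ_w h₂² = 63.57.
Total = 129.0+187.2+63.57 = 379.8 kN/m.

380 kN/m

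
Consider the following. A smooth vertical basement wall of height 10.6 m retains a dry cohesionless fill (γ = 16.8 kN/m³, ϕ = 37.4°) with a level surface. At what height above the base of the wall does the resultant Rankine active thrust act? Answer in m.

K_a = 0.2443.
The pressure distribution is triangular, so the resultant acts at H/3 above the base = 10.6/3 = 3.533 m.

3.53 m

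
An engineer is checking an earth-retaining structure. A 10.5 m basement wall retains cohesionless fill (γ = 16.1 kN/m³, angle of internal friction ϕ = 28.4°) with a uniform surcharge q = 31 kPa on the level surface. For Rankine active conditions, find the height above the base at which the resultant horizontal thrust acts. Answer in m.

3.97 m

K_a = 0.3554.
Triangular part P₁ = ½K_aγH² = 315.4 at H/3 = 3.500 m; rectangular part P₂ = K_a q H = 115.7 at H/2 = 5.250 m.
ȳ = (P₁·3.500 + P₂·5.250)/(P₁+P₂) = 3.970 m.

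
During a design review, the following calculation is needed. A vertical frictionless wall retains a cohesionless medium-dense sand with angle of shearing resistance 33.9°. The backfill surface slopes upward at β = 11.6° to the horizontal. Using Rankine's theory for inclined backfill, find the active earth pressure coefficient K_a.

K_a = cos β · (cos β − √(cos²β − cos²φ)) / (cos β + √(cos²β − cos²φ)).
cos β = 0.9796, cos φ = 0.8300, √(cos²β − cos²φ) = 0.5202.
K_a = 0.9796 × (0.9796 − 0.5202)/(0.9796 + 0.5202) = 0.3000.

0.300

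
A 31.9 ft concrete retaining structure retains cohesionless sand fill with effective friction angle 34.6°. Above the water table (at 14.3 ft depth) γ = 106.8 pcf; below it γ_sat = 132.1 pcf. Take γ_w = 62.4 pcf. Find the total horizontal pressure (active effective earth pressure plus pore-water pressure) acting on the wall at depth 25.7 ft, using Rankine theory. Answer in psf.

K_a = (1 − sin φ)/(1 + sin φ) = 0.2756.
γ' = 132.1 − 62.4 = 69.70 pcf.
Effective vertical stress at 25.7 ft: σ'_v = 106.8×14.3 + 69.70×11.4 = 2322 psf.
σ'_h = K_a σ'_v = 0.2756 × 2322 = 640.0 psf; u = γ_w × 11.4 = 711.4 psf.
Total σ_h = 640.0 + 711.4 = 1351 psf.

1350 psf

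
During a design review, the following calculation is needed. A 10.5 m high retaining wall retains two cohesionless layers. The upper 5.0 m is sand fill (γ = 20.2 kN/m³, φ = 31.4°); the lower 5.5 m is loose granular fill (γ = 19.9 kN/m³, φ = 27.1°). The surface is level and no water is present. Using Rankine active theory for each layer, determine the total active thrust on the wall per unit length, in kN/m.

K_a1 = tan²(45°−31.4°/2) = 0.3149; K_a2 = tan²(45°−27.1°/2) = 0.3741.
Layer 1: σ at base = K_a1 γ₁ h₁ = 31.81 kPa; P₁ = ½×31.81×5.0 = 79.52.
Layer 2: σ_v at top = γ₁h₁ = 101.0; σ_h top = K_a2×101.0 = 37.78; σ_h base = K_a2×(101.0+19.9×5.5) = 78.72.
P₂ = ½(37.78+78.72)×5.5 = 320.4. Total P_a = 79.52+320.4 = 399.9 kN/m.

400 kN/m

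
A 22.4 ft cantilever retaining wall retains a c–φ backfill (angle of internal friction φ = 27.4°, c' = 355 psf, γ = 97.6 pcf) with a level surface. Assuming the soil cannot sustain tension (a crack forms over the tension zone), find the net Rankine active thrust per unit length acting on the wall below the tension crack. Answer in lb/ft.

1960 lb/ft

K_a = 0.3697; √K_a = 0.6080.
Tension-crack depth z_c = 2c/(γ√K_a) = 2×355/(97.6×0.6080) = 11.96 ft.
σ_a at base = K_a γ H − 2c√K_a = 0.3697×97.6×22.4 − 2×355×0.6080 = 376.5 psf.
P_a = ½ × 376.5 × (H − z_c) = 0.5×376.5×10.44 = 1965 lb/ft.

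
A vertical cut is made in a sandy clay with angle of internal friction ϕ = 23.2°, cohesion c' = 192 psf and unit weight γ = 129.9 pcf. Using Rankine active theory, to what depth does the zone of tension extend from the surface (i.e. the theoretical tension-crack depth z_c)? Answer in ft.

4.48 ft

K_a = tan²(45° − 23.2°/2) = 0.4348; √K_a = 0.6594.
The active pressure is zero where K_a γ z = 2c√K_a, so z_c = 2c/(γ√K_a) = 2×192/(129.9×0.6594) = 4.483 ft.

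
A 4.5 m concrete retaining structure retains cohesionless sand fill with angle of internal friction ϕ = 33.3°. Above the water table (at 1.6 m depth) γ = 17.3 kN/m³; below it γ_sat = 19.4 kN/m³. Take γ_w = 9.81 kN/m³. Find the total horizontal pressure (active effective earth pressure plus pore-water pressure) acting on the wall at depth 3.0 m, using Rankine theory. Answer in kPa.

25.7 kPa

K_a = (1 − sin φ)/(1 + sin φ) = 0.2911.
γ' = 19.4 − 9.81 = 9.590 kN/m³.
Effective vertical stress at 3.0 m: σ'_v = 17.3×1.6 + 9.590×1.40 = 41.11 kPa.
σ'_h = K_a σ'_v = 0.2911 × 41.11 = 11.97 kPa; u = γ_w × 1.40 = 13.73 kPa.
Total σ_h = 11.97 + 13.73 = 25.70 kPa.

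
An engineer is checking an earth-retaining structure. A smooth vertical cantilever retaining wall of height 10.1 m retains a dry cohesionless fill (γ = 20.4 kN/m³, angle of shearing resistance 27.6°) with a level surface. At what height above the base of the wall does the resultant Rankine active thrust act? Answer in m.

K_a = 0.3668.
The pressure distribution is triangular, so the resultant acts at H/3 above the base = 10.1/3 = 3.367 m.

3.37 m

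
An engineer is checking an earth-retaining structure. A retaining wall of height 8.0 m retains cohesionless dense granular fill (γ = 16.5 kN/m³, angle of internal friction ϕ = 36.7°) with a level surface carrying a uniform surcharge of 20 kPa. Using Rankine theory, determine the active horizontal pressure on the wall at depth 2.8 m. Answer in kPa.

K_a = (1 − sin φ)/(1 + sin φ) = 0.2519.
σ_v = γz + q = 16.5 × 2.8 + 20 = 66.20 kPa.
σ_h = K_a σ_v = 0.2519 × 66.20 = 16.67 kPa.

16.7 kPa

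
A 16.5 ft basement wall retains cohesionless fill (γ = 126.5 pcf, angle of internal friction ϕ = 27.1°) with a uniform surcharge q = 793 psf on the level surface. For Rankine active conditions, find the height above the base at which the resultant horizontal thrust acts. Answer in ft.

6.69 ft

K_a = 0.3741.
Triangular part P₁ = ½K_aγH² = 6441 at H/3 = 5.500 ft; rectangular part P₂ = K_a q H = 4894 at H/2 = 8.250 ft.
ȳ = (P₁·5.500 + P₂·8.250)/(P₁+P₂) = 6.687 ft.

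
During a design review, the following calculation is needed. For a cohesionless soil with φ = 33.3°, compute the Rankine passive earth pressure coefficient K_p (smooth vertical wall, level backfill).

3.43

K_p = (1 + sin φ)/(1 − sin φ) = tan²(45° + 33.3°/2) = 3.435.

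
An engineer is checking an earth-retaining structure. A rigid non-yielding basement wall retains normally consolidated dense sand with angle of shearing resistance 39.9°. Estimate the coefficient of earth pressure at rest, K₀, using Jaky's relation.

K₀ = 1 − sin φ' = 1 − sin 39.9° = 0.3586.

0.359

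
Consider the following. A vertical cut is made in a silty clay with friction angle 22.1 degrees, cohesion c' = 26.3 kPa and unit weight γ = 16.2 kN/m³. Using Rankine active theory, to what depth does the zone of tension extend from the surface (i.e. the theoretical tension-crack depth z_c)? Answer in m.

4.82 m

K_a = tan²(45° − 22.1°/2) = 0.4533; √K_a = 0.6732.
The active pressure is zero where K_a γ z = 2c√K_a, so z_c = 2c/(γ√K_a) = 2×26.3/(16.2×0.6732) = 4.823 m.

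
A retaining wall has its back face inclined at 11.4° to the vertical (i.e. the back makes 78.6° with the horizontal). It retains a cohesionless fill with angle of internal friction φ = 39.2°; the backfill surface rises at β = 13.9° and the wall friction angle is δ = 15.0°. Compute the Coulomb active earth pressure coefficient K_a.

0.345

K_a = sin²(α+φ) / [sin²α · sin(α−δ) · (1 + √{sin(φ+δ)sin(φ−β) / (sin(α−δ)sin(α+β))})²].
With α = 78.6°, φ = 39.2°, δ = 15.0°, β = 13.9°: K_a = 0.3454.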